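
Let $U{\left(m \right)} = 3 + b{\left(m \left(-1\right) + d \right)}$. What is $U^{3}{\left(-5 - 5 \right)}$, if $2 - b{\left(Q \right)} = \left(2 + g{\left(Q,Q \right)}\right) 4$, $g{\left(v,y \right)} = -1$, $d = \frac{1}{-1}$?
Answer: $1$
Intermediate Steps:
$d = -1$
$b{\left(Q \right)} = -2$ ($b{\left(Q \right)} = 2 - \left(2 - 1\right) 4 = 2 - 1 \cdot 4 = 2 - 4 = -2$)
$U{\left(m \right)} = 1$ ($U{\left(m \right)} = 3 - 2 = 1$)
$U^{3}{\left(-5 - 5 \right)} = 1^{3} = 1$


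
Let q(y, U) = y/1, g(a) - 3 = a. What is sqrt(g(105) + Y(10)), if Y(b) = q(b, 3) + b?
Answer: 8*sqrt(2) ≈ 11.314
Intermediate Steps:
g(a) = 3 + a
q(y, U) = y (q(y, U) = y*1 = y)
Y(b) = 2*b (Y(b) = b + b = 2*b)
sqrt(g(105) + Y(10)) = sqrt((3 + 105) + 2*10) = sqrt(108 + 20) = sqrt(128) = 8*sqrt(2)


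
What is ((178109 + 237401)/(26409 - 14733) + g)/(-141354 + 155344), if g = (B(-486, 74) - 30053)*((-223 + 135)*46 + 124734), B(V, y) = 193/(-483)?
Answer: -162338364667457/626164420 ≈ -2.5926e+5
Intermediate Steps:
B(V, y) = -193/483 (B(V, y) = 193*(-1/483) = -193/483)
g = -1751852873312/483 (g = (-193/483 - 30053)*((-223 + 135)*46 + 124734) = -14515792*(-88*46 + 124734)/483 = -14515792*(-4048 + 124734)/483 = -14515792/483*120686 = -1751852873312/483 ≈ -3.6270e+9)
((178109 + 237401)/(26409 - 14733) + g)/(-141354 + 155344) = ((178109 + 237401)/(26409 - 14733) - 1751852873312/483)/(-141354 + 155344) = (415510/11676 - 1751852873312/483)/13990 = (415510*(1/11676) - 1751852873312/483)*(1/13990) = (207755/5838 - 1751852873312/483)*(1/13990) = -162338364667457/44758*1/13990 = -162338364667457/626164420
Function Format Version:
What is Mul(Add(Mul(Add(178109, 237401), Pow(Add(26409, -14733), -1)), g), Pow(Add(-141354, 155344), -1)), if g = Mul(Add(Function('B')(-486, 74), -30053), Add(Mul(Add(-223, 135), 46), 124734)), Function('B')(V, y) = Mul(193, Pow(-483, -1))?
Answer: Rational(-162338364667457, 626164420) ≈ -2.5926e+5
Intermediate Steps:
Function('B')(V, y) = Rational(-193, 483) (Function('B')(V, y) = Mul(193, Rational(-1, 483)) = Rational(-193, 483))
g = Rational(-1751852873312, 483) (g = Mul(Add(Rational(-193, 483), -30053), Add(Mul(Add(-223, 135), 46), 124734)) = Mul(Rational(-14515792, 483), Add(Mul(-88, 46), 124734)) = Mul(Rational(-14515792, 483), Add(-4048, 124734)) = Mul(Rational(-14515792, 483), 120686) = Rational(-1751852873312, 483) ≈ -3.6270e+9)
Mul(Add(Mul(Add(178109, 237401), Pow(Add(26409, -14733), -1)), g), Pow(Add(-141354, 155344), -1)) = Mul(Add(Mul(Add(178109, 237401), Pow(Add(26409, -14733), -1)), Rational(-1751852873312, 483)), Pow(Add(-141354, 155344), -1)) = Mul(Add(Mul(415510, Pow(11676, -1)), Rational(-1751852873312, 483)), Pow(13990, -1)) = Mul(Add(Mul(415510, Rational(1, 11676)), Rational(-1751852873312, 483)), Rational(1, 13990)) = Mul(Add(Rational(207755, 5838), Rational(-1751852873312, 483)), Rational(1, 13990)) = Mul(Rational(-162338364667457, 44758), Rational(1, 13990)) = Rational(-162338364667457, 626164420)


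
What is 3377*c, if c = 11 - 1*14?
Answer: -10131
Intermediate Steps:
c = -3 (c = 11 - 14 = -3)
3377*c = 3377*(-3) = -10131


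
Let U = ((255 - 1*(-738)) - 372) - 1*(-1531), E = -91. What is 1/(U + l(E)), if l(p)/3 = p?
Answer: 1/1879 ≈ 0.00053220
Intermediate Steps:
l(p) = 3*p
U = 2152 (U = ((255 + 738) - 372) + 1531 = (993 - 372) + 1531 = 621 + 1531 = 2152)
1/(U + l(E)) = 1/(2152 + 3*(-91)) = 1/(2152 - 273) = 1/1879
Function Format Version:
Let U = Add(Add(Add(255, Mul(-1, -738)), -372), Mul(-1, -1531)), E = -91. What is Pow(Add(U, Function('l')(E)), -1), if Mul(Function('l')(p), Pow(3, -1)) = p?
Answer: Rational(1, 1879) ≈ 0.00053220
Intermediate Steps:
Function('l')(p) = Mul(3, p)
U = 2152 (U = Add(Add(Add(255, 738), -372), 1531) = Add(Add(993, -372), 1531) = Add(621, 1531) = 2152)
Pow(Add(U, Function('l')(E)), -1) = Pow(Add(2152, Mul(3, -91)), -1) = Pow(Add(2152, -273), -1) = Pow(1879, -1) = Rational(1, 1879)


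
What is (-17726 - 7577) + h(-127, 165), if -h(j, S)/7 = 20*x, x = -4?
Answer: -24743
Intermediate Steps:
h(j, S) = 560 (h(j, S) = -140*(-4) = -7*(-80) = 560)
(-17726 - 7577) + h(-127, 165) = (-17726 - 7577) + 560 = -25303 + 560 = -24743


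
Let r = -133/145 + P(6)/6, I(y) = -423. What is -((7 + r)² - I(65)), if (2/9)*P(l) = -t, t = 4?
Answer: -9093384/21025 ≈ -432.50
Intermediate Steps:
P(l) = -18 (P(l) = 9*(-1*4)/2 = (9/2)*(-4) = -18)
r = -568/145 (r = -133/145 - 18/6 = -133*1/145 - 18*⅙ = -133/145 - 3 = -568/145 ≈ -3.9172)
-((7 + r)² - I(65)) = -((7 - 568/145)² - 1*(-423)) = -((447/145)² + 423) = -(199809/21025 + 423) = -1*9093384/21025 = -9093384/21025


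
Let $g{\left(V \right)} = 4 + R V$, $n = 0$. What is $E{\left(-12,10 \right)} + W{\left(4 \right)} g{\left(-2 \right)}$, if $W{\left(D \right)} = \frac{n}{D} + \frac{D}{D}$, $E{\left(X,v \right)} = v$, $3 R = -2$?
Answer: $\frac{46}{3} \approx 15.333$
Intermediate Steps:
$R = - \frac{2}{3}$ ($R = \frac{1}{3} \left(-2\right) = - \frac{2}{3} \approx -0.66667$)
$g{\left(V \right)} = 4 - \frac{2 V}{3}$
$W{\left(D \right)} = 1$ ($W{\left(D \right)} = \frac{0}{D} + \frac{D}{D} = 0 + 1 = 1$)
$E{\left(-12,10 \right)} + W{\left(4 \right)} g{\left(-2 \right)} = 10 + 1 \left(4 - - \frac{4}{3}\right) = 10 + 1 \left(4 + \frac{4}{3}\right) = 10 + 1 \cdot \frac{16}{3} = 10 + \frac{16}{3} = \frac{46}{3}$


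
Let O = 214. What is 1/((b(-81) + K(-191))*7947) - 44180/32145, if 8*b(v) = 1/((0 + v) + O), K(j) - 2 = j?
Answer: -4706945267732/3424732510995 ≈ -1.3744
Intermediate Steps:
K(j) = 2 + j
b(v) = 1/(8*(214 + v)) (b(v) = 1/(8*((0 + v) + 214)) = 1/(8*(v + 214)) = 1/(8*(214 + v)))
1/((b(-81) + K(-191))*7947) - 44180/32145 = 1/((1/(8*(214 - 81)) + (2 - 191))*7947) - 44180/32145 = (1/7947)/((⅛)/133 - 189) - 44180*1/32145 = (1/7947)/((⅛)*(1/133) - 189) - 8836/6429 = (1/7947)/(1/1064 - 189) - 8836/6429 = (1/7947)/(-201095/1064) - 8836/6429 = -1064/201095*1/7947 - 8836/6429 = -1064/1598101965 - 8836/6429 = -4706945267732/3424732510995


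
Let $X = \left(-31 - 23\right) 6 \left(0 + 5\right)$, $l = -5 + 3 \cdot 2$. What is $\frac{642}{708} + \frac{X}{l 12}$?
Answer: $- \frac{15823}{118} \approx -134.09$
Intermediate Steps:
$l = 1$ ($l = -5 + 6 = 1$)
$X = -1620$ ($X = - 54 \cdot 6 \cdot 5 = \left(-54\right) 30 = -1620$)
$\frac{642}{708} + \frac{X}{l 12} = \frac{642}{708} - \frac{1620}{1 \cdot 12} = 642 \cdot \frac{1}{708} - \frac{1620}{12} = \frac{107}{118} - 135 = - \frac{15823}{118}$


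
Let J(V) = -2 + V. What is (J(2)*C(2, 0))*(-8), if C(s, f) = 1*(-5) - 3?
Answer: 0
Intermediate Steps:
C(s, f) = -8 (C(s, f) = -5 - 3 = -8)
(J(2)*C(2, 0))*(-8) = ((-2 + 2)*(-8))*(-8) = (0*(-8))*(-8) = 0*(-8) = 0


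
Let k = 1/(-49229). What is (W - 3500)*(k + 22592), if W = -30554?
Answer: -37874231082618/49229 ≈ -7.6935e+8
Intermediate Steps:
k = -1/49229 ≈ -2.0313e-5
(W - 3500)*(k + 22592) = (-30554 - 3500)*(-1/49229 + 22592) = -34054*1112181567/49229 = -37874231082618/49229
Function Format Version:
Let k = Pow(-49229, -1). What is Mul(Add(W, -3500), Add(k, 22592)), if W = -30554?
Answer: Rational(-37874231082618, 49229) ≈ -7.6935e+8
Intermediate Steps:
k = Rational(-1, 49229) ≈ -2.0313e-5
Mul(Add(W, -3500), Add(k, 22592)) = Mul(Add(-30554, -3500), Add(Rational(-1, 49229), 22592)) = Mul(-34054, Rational(1112181567, 49229)) = Rational(-37874231082618, 49229)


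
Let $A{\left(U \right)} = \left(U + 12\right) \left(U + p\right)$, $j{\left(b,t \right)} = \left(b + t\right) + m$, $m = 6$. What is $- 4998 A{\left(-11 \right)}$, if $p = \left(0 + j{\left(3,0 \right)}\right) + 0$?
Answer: $9996$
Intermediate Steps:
$j{\left(b,t \right)} = 6 + b + t$ ($j{\left(b,t \right)} = \left(b + t\right) + 6 = 6 + b + t$)
$p = 9$ ($p = \left(0 + \left(6 + 3 + 0\right)\right) + 0 = \left(0 + 9\right) + 0 = 9 + 0 = 9$)
$A{\left(U \right)} = \left(9 + U\right) \left(12 + U\right)$ ($A{\left(U \right)} = \left(U + 12\right) \left(U + 9\right) = \left(12 + U\right) \left(9 + U\right) = \left(9 + U\right) \left(12 + U\right)$)
$- 4998 A{\left(-11 \right)} = - 4998 \left(108 + \left(-11\right)^{2} + 21 \left(-11\right)\right) = - 4998 \left(108 + 121 - 231\right) = \left(-4998\right) \left(-2\right) = 9996$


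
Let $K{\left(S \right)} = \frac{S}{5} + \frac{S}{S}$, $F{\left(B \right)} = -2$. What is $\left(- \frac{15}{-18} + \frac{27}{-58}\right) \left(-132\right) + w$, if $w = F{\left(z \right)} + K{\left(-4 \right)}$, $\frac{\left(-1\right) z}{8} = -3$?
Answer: $- \frac{7301}{145} \approx -50.352$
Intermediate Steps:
$z = 24$ ($z = \left(-8\right) \left(-3\right) = 24$)
$K{\left(S \right)} = 1 + \frac{S}{5}$ ($K{\left(S \right)} = S \frac{1}{5} + 1 = \frac{S}{5} + 1 = 1 + \frac{S}{5}$)
$w = - \frac{9}{5}$ ($w = -2 + \left(1 + \frac{1}{5} \left(-4\right)\right) = -2 + \left(1 - \frac{4}{5}\right) = -2 + \frac{1}{5} = - \frac{9}{5} \approx -1.8$)
$\left(- \frac{15}{-18} + \frac{27}{-58}\right) \left(-132\right) + w = \left(- \frac{15}{-18} + \frac{27}{-58}\right) \left(-132\right) - \frac{9}{5} = \left(\left(-15\right) \left(- \frac{1}{18}\right) + 27 \left(- \frac{1}{58}\right)\right) \left(-132\right) - \frac{9}{5} = \left(\frac{5}{6} - \frac{27}{58}\right) \left(-132\right) - \frac{9}{5} = \frac{32}{87} \left(-132\right) - \frac{9}{5} = - \frac{1408}{29} - \frac{9}{5} = - \frac{7301}{145}$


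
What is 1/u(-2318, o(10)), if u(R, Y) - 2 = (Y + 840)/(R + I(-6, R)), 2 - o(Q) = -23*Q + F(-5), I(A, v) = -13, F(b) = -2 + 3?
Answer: 37/57 ≈ 0.64912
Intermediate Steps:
F(b) = 1
o(Q) = 1 + 23*Q (o(Q) = 2 - (-23*Q + 1) = 2 - (1 - 23*Q) = 2 + (-1 + 23*Q) = 1 + 23*Q)
u(R, Y) = 2 + (840 + Y)/(-13 + R) (u(R, Y) = 2 + (Y + 840)/(R - 13) = 2 + (840 + Y)/(-13 + R))
1/u(-2318, o(10)) = 1/((814 + (1 + 23*10) + 2*(-2318))/(-13 - 2318)) = 1/((814 + (1 + 230) - 4636)/(-2331)) = 1/(-(814 + 231 - 4636)/2331) = 1/(-1/2331*(-3591)) = 1/(57/37) = 37/57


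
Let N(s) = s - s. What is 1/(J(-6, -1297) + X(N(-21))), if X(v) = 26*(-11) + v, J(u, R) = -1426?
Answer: -1/1712 ≈ -0.00058411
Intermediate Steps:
N(s) = 0
X(v) = -286 + v
1/(J(-6, -1297) + X(N(-21))) = 1/(-1426 + (-286 + 0)) = 1/(-1426 - 286) = 1/(-1712) = -1/1712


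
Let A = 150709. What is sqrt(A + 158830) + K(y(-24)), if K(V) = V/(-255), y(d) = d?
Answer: 8/85 + sqrt(309539) ≈ 556.46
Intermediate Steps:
K(V) = -V/255 (K(V) = V*(-1/255) = -V/255)
sqrt(A + 158830) + K(y(-24)) = sqrt(150709 + 158830) - 1/255*(-24) = sqrt(309539) + 8/85 = 8/85 + sqrt(309539)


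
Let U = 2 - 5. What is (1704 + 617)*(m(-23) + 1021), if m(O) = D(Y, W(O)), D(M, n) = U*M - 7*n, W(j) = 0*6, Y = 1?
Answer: 2362778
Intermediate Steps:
W(j) = 0
U = -3
D(M, n) = -7*n - 3*M (D(M, n) = -3*M - 7*n = -7*n - 3*M)
m(O) = -3 (m(O) = -7*0 - 3*1 = 0 - 3 = -3)
(1704 + 617)*(m(-23) + 1021) = (1704 + 617)*(-3 + 1021) = 2321*1018 = 2362778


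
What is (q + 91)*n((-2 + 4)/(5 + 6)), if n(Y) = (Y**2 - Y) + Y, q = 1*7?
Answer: 392/121 ≈ 3.2397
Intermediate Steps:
q = 7
n(Y) = Y**2
(q + 91)*n((-2 + 4)/(5 + 6)) = (7 + 91)*((-2 + 4)/(5 + 6))**2 = 98*(2/11)**2 = 98*(4/121) = 392/121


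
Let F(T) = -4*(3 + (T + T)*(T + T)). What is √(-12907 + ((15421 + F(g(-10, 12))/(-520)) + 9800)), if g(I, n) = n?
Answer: √208181870/130 ≈ 110.99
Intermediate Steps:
F(T) = -12 - 16*T² (F(T) = -4*(3 + (2*T)*(2*T)) = -4*(3 + 4*T²) = -12 - 16*T²)
√(-12907 + ((15421 + F(g(-10, 12))/(-520)) + 9800)) = √(-12907 + ((15421 + (-12 - 16*12²)/(-520)) + 9800)) = √(-12907 + ((15421 + (-12 - 16*144)*(-1/520)) + 9800)) = √(-12907 + ((15421 + (-12 - 2304)*(-1/520)) + 9800)) = √(-12907 + ((15421 - 2316*(-1/520)) + 9800)) = √(-12907 + ((15421 + 579/130) + 9800)) = √(-12907 + (2005309/130 + 9800)) = √(-12907 + 3279309/130) = √(1601399/130) = √208181870/130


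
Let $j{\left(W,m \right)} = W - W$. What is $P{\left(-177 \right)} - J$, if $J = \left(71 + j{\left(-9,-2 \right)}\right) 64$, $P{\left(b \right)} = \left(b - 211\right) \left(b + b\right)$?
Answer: $132808$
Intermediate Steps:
$j{\left(W,m \right)} = 0$
$P{\left(b \right)} = 2 b \left(-211 + b\right)$ ($P{\left(b \right)} = \left(-211 + b\right) 2 b = 2 b \left(-211 + b\right)$)
$J = 4544$ ($J = \left(71 + 0\right) 64 = 71 \cdot 64 = 4544$)
$P{\left(-177 \right)} - J = 2 \left(-177\right) \left(-211 - 177\right) - 4544 = 2 \left(-177\right) \left(-388\right) - 4544 = 137352 - 4544 = 132808$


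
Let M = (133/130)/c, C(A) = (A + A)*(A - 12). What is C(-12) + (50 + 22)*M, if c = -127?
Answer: 4750092/8255 ≈ 575.42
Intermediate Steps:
C(A) = 2*A*(-12 + A) (C(A) = (2*A)*(-12 + A) = 2*A*(-12 + A))
M = -133/16510 (M = (133/130)/(-127) = (133*(1/130))*(-1/127) = (133/130)*(-1/127) = -133/16510 ≈ -0.0080557)
C(-12) + (50 + 22)*M = 2*(-12)*(-12 - 12) + (50 + 22)*(-133/16510) = 2*(-12)*(-24) + 72*(-133/16510) = 576 - 4788/8255 = 4750092/8255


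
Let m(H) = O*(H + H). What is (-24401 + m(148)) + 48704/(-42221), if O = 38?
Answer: -555381517/42221 ≈ -13154.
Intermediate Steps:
m(H) = 76*H (m(H) = 38*(H + H) = 38*(2*H) = 76*H)
(-24401 + m(148)) + 48704/(-42221) = (-24401 + 76*148) + 48704/(-42221) = (-24401 + 11248) + 48704*(-1/42221) = -13153 - 48704/42221 = -555381517/42221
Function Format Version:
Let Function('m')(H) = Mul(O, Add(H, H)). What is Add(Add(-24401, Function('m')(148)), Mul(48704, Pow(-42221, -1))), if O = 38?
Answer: Rational(-555381517, 42221) ≈ -13154.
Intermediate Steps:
Function('m')(H) = Mul(76, H) (Function('m')(H) = Mul(38, Add(H, H)) = Mul(38, Mul(2, H)) = Mul(76, H))
Add(Add(-24401, Function('m')(148)), Mul(48704, Pow(-42221, -1))) = Add(Add(-24401, Mul(76, 148)), Mul(48704, Pow(-42221, -1))) = Add(Add(-24401, 11248), Mul(48704, Rational(-1, 42221))) = Add(-13153, Rational(-48704, 42221)) = Rational(-555381517, 42221)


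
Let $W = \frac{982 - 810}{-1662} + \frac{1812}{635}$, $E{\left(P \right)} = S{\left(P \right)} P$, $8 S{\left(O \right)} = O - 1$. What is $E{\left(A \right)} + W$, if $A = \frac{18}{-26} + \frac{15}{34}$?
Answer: $\frac{2300429392099}{824725218720} \approx 2.7893$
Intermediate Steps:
$S{\left(O \right)} = - \frac{1}{8} + \frac{O}{8}$ ($S{\left(O \right)} = \frac{O - 1}{8} = \frac{-1 + O}{8} = - \frac{1}{8} + \frac{O}{8}$)
$A = - \frac{111}{442}$ ($A = 18 \left(- \frac{1}{26}\right) + 15 \cdot \frac{1}{34} = - \frac{9}{13} + \frac{15}{34} = - \frac{111}{442} \approx -0.25113$)
$E{\left(P \right)} = P \left(- \frac{1}{8} + \frac{P}{8}\right)$ ($E{\left(P \right)} = \left(- \frac{1}{8} + \frac{P}{8}\right) P = P \left(- \frac{1}{8} + \frac{P}{8}\right)$)
$W = \frac{1451162}{527685}$ ($W = 172 \left(- \frac{1}{1662}\right) + 1812 \cdot \frac{1}{635} = - \frac{86}{831} + \frac{1812}{635} = \frac{1451162}{527685} \approx 2.7501$)
$E{\left(A \right)} + W = \frac{1}{8} \left(- \frac{111}{442}\right) \left(-1 - \frac{111}{442}\right) + \frac{1451162}{527685} = \frac{1}{8} \left(- \frac{111}{442}\right) \left(- \frac{553}{442}\right) + \frac{1451162}{527685} = \frac{61383}{1562912} + \frac{1451162}{527685} = \frac{2300429392099}{824725218720}$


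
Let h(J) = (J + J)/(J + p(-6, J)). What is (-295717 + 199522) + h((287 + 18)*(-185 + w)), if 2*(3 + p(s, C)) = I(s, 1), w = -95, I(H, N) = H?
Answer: -4107729685/42703 ≈ -96193.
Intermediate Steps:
p(s, C) = -3 + s/2
h(J) = 2*J/(-6 + J) (h(J) = (J + J)/(J + (-3 + (1/2)*(-6))) = (2*J)/(J + (-3 - 3)) = (2*J)/(J - 6) = (2*J)/(-6 + J) = 2*J/(-6 + J))
(-295717 + 199522) + h((287 + 18)*(-185 + w)) = (-295717 + 199522) + 2*((287 + 18)*(-185 - 95))/(-6 + (287 + 18)*(-185 - 95)) = -96195 + 2*(305*(-280))/(-6 + 305*(-280)) = -96195 + 2*(-85400)/(-6 - 85400) = -96195 + 2*(-85400)/(-85406) = -96195 + 2*(-85400)*(-1/85406) = -96195 + 85400/42703 = -4107729685/42703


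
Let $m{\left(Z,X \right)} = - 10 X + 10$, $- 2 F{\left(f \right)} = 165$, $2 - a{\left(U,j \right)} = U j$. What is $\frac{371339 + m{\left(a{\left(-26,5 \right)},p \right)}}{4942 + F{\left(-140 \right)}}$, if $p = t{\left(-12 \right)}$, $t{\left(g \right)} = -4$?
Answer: $\frac{742778}{9719} \approx 76.425$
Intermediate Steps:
$a{\left(U,j \right)} = 2 - U j$
$F{\left(f \right)} = - \frac{165}{2}$ ($F{\left(f \right)} = \left(- \frac{1}{2}\right) 165 = - \frac{165}{2}$)
$p = -4$
$m{\left(Z,X \right)} = 10 - 10 X$
$\frac{371339 + m{\left(a{\left(-26,5 \right)},p \right)}}{4942 + F{\left(-140 \right)}} = \frac{371339 + \left(10 - -40\right)}{4942 - \frac{165}{2}} = \frac{371339 + \left(10 + 40\right)}{\frac{9719}{2}} = \left(371339 + 50\right) \frac{2}{9719} = 371389 \cdot \frac{2}{9719} = \frac{742778}{9719}$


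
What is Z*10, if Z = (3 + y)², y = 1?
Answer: 160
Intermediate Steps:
Z = 16 (Z = (3 + 1)² = 4² = 16)
Z*10 = 16*10 = 160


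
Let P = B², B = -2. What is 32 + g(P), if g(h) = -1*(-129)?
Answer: 161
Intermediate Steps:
P = 4 (P = (-2)² = 4)
g(h) = 129
32 + g(P) = 32 + 129 = 161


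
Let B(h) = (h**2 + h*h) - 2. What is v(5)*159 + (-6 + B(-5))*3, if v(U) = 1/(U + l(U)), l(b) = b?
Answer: 1419/10 ≈ 141.90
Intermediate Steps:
B(h) = -2 + 2*h**2 (B(h) = (h**2 + h**2) - 2 = 2*h**2 - 2 = -2 + 2*h**2)
v(U) = 1/(2*U) (v(U) = 1/(U + U) = 1/(2*U))
v(5)*159 + (-6 + B(-5))*3 = ((1/2)/5)*159 + (-6 + (-2 + 2*(-5)**2))*3 = ((1/2)*(1/5))*159 + (-6 + (-2 + 2*25))*3 = (1/10)*159 + (-6 + (-2 + 50))*3 = 159/10 + (-6 + 48)*3 = 159/10 + 42*3 = 159/10 + 126 = 1419/10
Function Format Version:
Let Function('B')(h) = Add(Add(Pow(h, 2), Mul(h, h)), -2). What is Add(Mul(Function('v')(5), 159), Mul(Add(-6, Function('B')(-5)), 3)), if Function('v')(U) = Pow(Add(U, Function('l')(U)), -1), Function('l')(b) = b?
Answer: Rational(1419, 10) ≈ 141.90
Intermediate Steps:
Function('B')(h) = Add(-2, Mul(2, Pow(h, 2))) (Function('B')(h) = Add(Add(Pow(h, 2), Pow(h, 2)), -2) = Add(Mul(2, Pow(h, 2)), -2) = Add(-2, Mul(2, Pow(h, 2))))
Function('v')(U) = Mul(Rational(1, 2), Pow(U, -1)) (Function('v')(U) = Pow(Add(U, U), -1) = Pow(Mul(2, U), -1) = Mul(Rational(1, 2), Pow(U, -1)))
Add(Mul(Function('v')(5), 159), Mul(Add(-6, Function('B')(-5)), 3)) = Add(Mul(Mul(Rational(1, 2), Pow(5, -1)), 159), Mul(Add(-6, Add(-2, Mul(2, Pow(-5, 2)))), 3)) = Add(Mul(Mul(Rational(1, 2), Rational(1, 5)), 159), Mul(Add(-6, Add(-2, Mul(2, 25))), 3)) = Add(Mul(Rational(1, 10), 159), Mul(Add(-6, Add(-2, 50)), 3)) = Add(Rational(159, 10), Mul(Add(-6, 48), 3)) = Add(Rational(159, 10), Mul(42, 3)) = Add(Rational(159, 10), 126) = Rational(1419, 10)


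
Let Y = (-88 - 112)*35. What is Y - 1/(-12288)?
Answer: -86015999/12288 ≈ -7000.0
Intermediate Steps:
Y = -7000 (Y = -200*35 = -7000)
Y - 1/(-12288) = -7000 - 1/(-12288) = -7000 - 1*(-1/12288) = -7000 + 1/12288 = -86015999/12288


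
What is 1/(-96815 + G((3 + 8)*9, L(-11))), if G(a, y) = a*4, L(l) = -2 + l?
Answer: -1/96419 ≈ -1.0371e-5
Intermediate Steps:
G(a, y) = 4*a
1/(-96815 + G((3 + 8)*9, L(-11))) = 1/(-96815 + 4*((3 + 8)*9)) = 1/(-96815 + 4*(11*9)) = 1/(-96815 + 4*99) = 1/(-96815 + 396) = 1/(-96419) = -1/96419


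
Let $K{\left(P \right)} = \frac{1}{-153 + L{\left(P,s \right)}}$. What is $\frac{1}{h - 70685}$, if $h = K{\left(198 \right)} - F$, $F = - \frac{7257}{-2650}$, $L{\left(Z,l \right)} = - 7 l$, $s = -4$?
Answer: $- \frac{13250}{936612641} \approx -1.4147 \cdot 10^{-5}$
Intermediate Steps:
$F = \frac{7257}{2650}$ ($F = \left(-7257\right) \left(- \frac{1}{2650}\right) = \frac{7257}{2650} \approx 2.7385$)
$K{\left(P \right)} = - \frac{1}{125}$ ($K{\left(P \right)} = \frac{1}{-153 - -28} = \frac{1}{-153 + 28} = \frac{1}{-125} = - \frac{1}{125}$)
$h = - \frac{36391}{13250}$ ($h = - \frac{1}{125} - \frac{7257}{2650} = - \frac{36391}{13250} \approx -2.7465$)
$\frac{1}{h - 70685} = \frac{1}{- \frac{36391}{13250} - 70685} = \frac{1}{- \frac{936612641}{13250}} = - \frac{13250}{936612641}$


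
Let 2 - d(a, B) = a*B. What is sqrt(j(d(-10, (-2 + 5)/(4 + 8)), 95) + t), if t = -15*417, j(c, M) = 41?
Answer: I*sqrt(6214) ≈ 78.829*I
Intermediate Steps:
d(a, B) = 2 - B*a (d(a, B) = 2 - a*B = 2 - B*a)
t = -6255
sqrt(j(d(-10, (-2 + 5)/(4 + 8)), 95) + t) = sqrt(41 - 6255) = sqrt(-6214) = I*sqrt(6214)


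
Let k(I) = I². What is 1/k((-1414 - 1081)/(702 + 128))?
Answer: 27556/249001 ≈ 0.11067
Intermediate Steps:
1/k((-1414 - 1081)/(702 + 128)) = 1/(((-1414 - 1081)/(702 + 128))²) = 1/((-2495/830)²) = 1/((-2495*1/830)²) = 1/((-499/166)²) = 1/(249001/27556) = 27556/249001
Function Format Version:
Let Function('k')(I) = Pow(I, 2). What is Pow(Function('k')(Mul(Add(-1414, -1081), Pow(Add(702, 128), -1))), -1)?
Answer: Rational(27556, 249001) ≈ 0.11067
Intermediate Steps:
Pow(Function('k')(Mul(Add(-1414, -1081), Pow(Add(702, 128), -1))), -1) = Pow(Pow(Mul(Add(-1414, -1081), Pow(Add(702, 128), -1)), 2), -1) = Pow(Pow(Mul(-2495, Pow(830, -1)), 2), -1) = Pow(Pow(Mul(-2495, Rational(1, 830)), 2), -1) = Pow(Pow(Rational(-499, 166), 2), -1) = Pow(Rational(249001, 27556), -1) = Rational(27556, 249001)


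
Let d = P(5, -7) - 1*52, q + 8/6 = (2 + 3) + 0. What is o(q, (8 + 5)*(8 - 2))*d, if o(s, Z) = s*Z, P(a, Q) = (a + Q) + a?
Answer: -14014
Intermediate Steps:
P(a, Q) = Q + 2*a (P(a, Q) = (Q + a) + a = Q + 2*a)
q = 11/3 (q = -4/3 + ((2 + 3) + 0) = -4/3 + (5 + 0) = -4/3 + 5 = 11/3 ≈ 3.6667)
o(s, Z) = Z*s
d = -49 (d = (-7 + 2*5) - 1*52 = (-7 + 10) - 52 = 3 - 52 = -49)
o(q, (8 + 5)*(8 - 2))*d = (((8 + 5)*(8 - 2))*(11/3))*(-49) = ((13*6)*(11/3))*(-49) = (78*(11/3))*(-49) = 286*(-49) = -14014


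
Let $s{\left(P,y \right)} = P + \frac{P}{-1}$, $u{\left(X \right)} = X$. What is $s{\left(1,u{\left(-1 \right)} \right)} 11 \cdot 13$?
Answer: $0$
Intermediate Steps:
$s{\left(P,y \right)} = 0$ ($s{\left(P,y \right)} = P + P \left(-1\right) = P - P = 0$)
$s{\left(1,u{\left(-1 \right)} \right)} 11 \cdot 13 = 0 \cdot 11 \cdot 13 = 0 \cdot 13 = 0$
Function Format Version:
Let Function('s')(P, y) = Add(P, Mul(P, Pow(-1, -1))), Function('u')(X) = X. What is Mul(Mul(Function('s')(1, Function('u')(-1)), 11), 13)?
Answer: 0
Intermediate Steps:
Function('s')(P, y) = 0 (Function('s')(P, y) = Add(P, Mul(P, -1)) = Add(P, Mul(-1, P)) = 0)
Mul(Mul(Function('s')(1, Function('u')(-1)), 11), 13) = Mul(Mul(0, 11), 13) = Mul(0, 13) = 0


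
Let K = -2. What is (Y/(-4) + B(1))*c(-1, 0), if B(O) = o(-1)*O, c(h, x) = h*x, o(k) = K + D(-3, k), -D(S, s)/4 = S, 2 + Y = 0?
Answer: 0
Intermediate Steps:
Y = -2 (Y = -2 + 0 = -2)
D(S, s) = -4*S
o(k) = 10 (o(k) = -2 - 4*(-3) = -2 + 12 = 10)
B(O) = 10*O
(Y/(-4) + B(1))*c(-1, 0) = (-2/(-4) + 10*1)*(-1*0) = (-2*(-1/4) + 10)*0 = (1/2 + 10)*0 = (21/2)*0 = 0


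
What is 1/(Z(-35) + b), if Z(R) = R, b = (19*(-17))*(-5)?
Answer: 1/1580 ≈ 0.00063291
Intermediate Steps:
b = 1615 (b = -323*(-5) = 1615)
1/(Z(-35) + b) = 1/(-35 + 1615) = 1/1580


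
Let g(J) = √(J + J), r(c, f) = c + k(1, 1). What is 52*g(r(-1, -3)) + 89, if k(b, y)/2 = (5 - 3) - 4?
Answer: 89 + 52*I*√10 ≈ 89.0 + 164.44*I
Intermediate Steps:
k(b, y) = -4 (k(b, y) = 2*((5 - 3) - 4) = 2*(2 - 4) = 2*(-2) = -4)
r(c, f) = -4 + c (r(c, f) = c - 4 = -4 + c)
g(J) = √2*√J (g(J) = √(2*J) = √2*√J)
52*g(r(-1, -3)) + 89 = 52*(√2*√(-4 - 1)) + 89 = 52*(√2*√(-5)) + 89 = 52*(√2*(I*√5)) + 89 = 52*(I*√10) + 89 = 52*I*√10 + 89 = 89 + 52*I*√10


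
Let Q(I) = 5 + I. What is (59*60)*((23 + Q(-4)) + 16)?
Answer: 141600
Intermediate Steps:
(59*60)*((23 + Q(-4)) + 16) = (59*60)*((23 + (5 - 4)) + 16) = 3540*((23 + 1) + 16) = 3540*(24 + 16) = 3540*40 = 141600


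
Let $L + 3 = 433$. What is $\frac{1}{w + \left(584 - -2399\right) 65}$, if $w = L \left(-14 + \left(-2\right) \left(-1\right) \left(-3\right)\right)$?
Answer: $\frac{1}{185295} \approx 5.3968 \cdot 10^{-6}$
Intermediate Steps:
$L = 430$ ($L = -3 + 433 = 430$)
$w = -8600$ ($w = 430 \left(-14 + \left(-2\right) \left(-1\right) \left(-3\right)\right) = 430 \left(-14 + 2 \left(-3\right)\right) = 430 \left(-14 - 6\right) = 430 \left(-20\right) = -8600$)
$\frac{1}{w + \left(584 - -2399\right) 65} = \frac{1}{-8600 + \left(584 - -2399\right) 65} = \frac{1}{-8600 + \left(584 + 2399\right) 65} = \frac{1}{-8600 + 2983 \cdot 65} = \frac{1}{-8600 + 193895} = \frac{1}{185295}$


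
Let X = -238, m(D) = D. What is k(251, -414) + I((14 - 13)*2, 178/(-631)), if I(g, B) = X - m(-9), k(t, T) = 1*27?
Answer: -202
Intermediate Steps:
k(t, T) = 27
I(g, B) = -229 (I(g, B) = -238 - 1*(-9) = -238 + 9 = -229)
k(251, -414) + I((14 - 13)*2, 178/(-631)) = 27 - 229 = -202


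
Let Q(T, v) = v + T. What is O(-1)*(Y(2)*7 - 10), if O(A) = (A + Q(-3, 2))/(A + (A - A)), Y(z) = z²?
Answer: 36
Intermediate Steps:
Q(T, v) = T + v
O(A) = (-1 + A)/A (O(A) = (A + (-3 + 2))/(A + (A - A)) = (A - 1)/(A + 0) = (-1 + A)/A)
O(-1)*(Y(2)*7 - 10) = ((-1 - 1)/(-1))*(2²*7 - 10) = (-1*(-2))*(4*7 - 10) = 2*(28 - 10) = 2*18 = 36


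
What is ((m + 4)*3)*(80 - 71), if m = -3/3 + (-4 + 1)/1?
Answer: 0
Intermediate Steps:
m = -4 (m = -3*⅓ - 3*1 = -1 - 3 = -4)
((m + 4)*3)*(80 - 71) = ((-4 + 4)*3)*(80 - 71) = (0*3)*9 = 0*9 = 0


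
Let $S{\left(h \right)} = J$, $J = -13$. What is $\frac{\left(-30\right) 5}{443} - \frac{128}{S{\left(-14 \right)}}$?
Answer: $\frac{54754}{5759} \approx 9.5076$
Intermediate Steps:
$S{\left(h \right)} = -13$
$\frac{\left(-30\right) 5}{443} - \frac{128}{S{\left(-14 \right)}} = \frac{\left(-30\right) 5}{443} - \frac{128}{-13} = \left(-150\right) \frac{1}{443} - - \frac{128}{13} = - \frac{150}{443} + \frac{128}{13} = \frac{54754}{5759}$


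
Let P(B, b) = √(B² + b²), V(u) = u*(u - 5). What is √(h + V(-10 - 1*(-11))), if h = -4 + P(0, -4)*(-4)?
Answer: 2*I*√6 ≈ 4.899*I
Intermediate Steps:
V(u) = u*(-5 + u)
h = -20 (h = -4 + √(0² + (-4)²)*(-4) = -4 + √(0 + 16)*(-4) = -4 + √16*(-4) = -4 + 4*(-4) = -4 - 16 = -20)
√(h + V(-10 - 1*(-11))) = √(-20 + (-10 - 1*(-11))*(-5 + (-10 - 1*(-11)))) = √(-20 + (-10 + 11)*(-5 + (-10 + 11))) = √(-20 + 1*(-5 + 1)) = √(-20 + 1*(-4)) = √(-20 - 4) = √(-24) = 2*I*√6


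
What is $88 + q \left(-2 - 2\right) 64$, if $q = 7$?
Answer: $-1704$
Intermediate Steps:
$88 + q \left(-2 - 2\right) 64 = 88 + 7 \left(-2 - 2\right) 64 = 88 + 7 \left(-4\right) 64 = 88 - 1792 = -1704$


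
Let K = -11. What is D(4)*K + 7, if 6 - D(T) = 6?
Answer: 7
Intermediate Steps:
D(T) = 0 (D(T) = 6 - 1*6 = 6 - 6 = 0)
D(4)*K + 7 = 0*(-11) + 7 = 0 + 7 = 7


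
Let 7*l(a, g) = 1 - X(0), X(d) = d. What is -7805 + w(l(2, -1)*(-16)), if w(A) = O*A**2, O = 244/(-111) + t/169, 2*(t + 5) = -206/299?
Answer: -306901888271/39262587 ≈ -7816.6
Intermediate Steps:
l(a, g) = 1/7 (l(a, g) = (1 - 1*0)/7 = (1 + 0)/7 = (1/7)*1 = 1/7)
t = -1598/299 (t = -5 + (-206/299)/2 = -5 + (-206*1/299)/2 = -5 + (1/2)*(-206/299) = -5 - 103/299 = -1598/299 ≈ -5.3445)
O = -12506942/5608941 (O = 244/(-111) - 1598/299/169 = 244*(-1/111) - 1598/299*1/169 = -244/111 - 1598/50531 = -12506942/5608941 ≈ -2.2298)
w(A) = -12506942*A**2/5608941
-7805 + w(l(2, -1)*(-16)) = -7805 - 12506942*((1/7)*(-16))**2/5608941 = -7805 - 12506942*(-16/7)**2/5608941 = -7805 - 12506942/5608941*256/49 = -7805 - 457396736/39262587 = -306901888271/39262587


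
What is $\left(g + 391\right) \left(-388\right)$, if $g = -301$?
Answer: $-34920$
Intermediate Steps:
$\left(g + 391\right) \left(-388\right) = \left(-301 + 391\right) \left(-388\right) = 90 \left(-388\right) = -34920$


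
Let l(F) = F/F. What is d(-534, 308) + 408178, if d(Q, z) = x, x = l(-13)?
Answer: 408179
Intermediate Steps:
l(F) = 1
x = 1
d(Q, z) = 1
d(-534, 308) + 408178 = 1 + 408178 = 408179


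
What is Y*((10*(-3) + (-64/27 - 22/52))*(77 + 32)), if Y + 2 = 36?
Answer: -42657913/351 ≈ -1.2153e+5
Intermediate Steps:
Y = 34 (Y = -2 + 36 = 34)
Y*((10*(-3) + (-64/27 - 22/52))*(77 + 32)) = 34*((10*(-3) + (-64/27 - 22/52))*(77 + 32)) = 34*((-30 + (-64*1/27 - 22*1/52))*109) = 34*((-30 + (-64/27 - 11/26))*109) = 34*((-30 - 1961/702)*109) = 34*(-23021/702*109) = 34*(-2509289/702) = -42657913/351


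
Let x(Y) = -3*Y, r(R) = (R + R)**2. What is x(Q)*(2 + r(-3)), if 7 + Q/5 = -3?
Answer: 5700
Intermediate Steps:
Q = -50 (Q = -35 + 5*(-3) = -35 - 15 = -50)
r(R) = 4*R**2 (r(R) = (2*R)**2 = 4*R**2)
x(Q)*(2 + r(-3)) = (-3*(-50))*(2 + 4*(-3)**2) = 150*(2 + 4*9) = 150*(2 + 36) = 150*38 = 5700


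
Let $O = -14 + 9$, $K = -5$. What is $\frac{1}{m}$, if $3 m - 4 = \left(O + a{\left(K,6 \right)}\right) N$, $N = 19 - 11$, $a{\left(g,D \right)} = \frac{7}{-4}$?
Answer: $- \frac{3}{50} \approx -0.06$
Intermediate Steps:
$a{\left(g,D \right)} = - \frac{7}{4}$ ($a{\left(g,D \right)} = 7 \left(- \frac{1}{4}\right) = - \frac{7}{4}$)
$O = -5$
$N = 8$
$m = - \frac{50}{3}$ ($m = \frac{4}{3} + \frac{\left(-5 - \frac{7}{4}\right) 8}{3} = \frac{4}{3} + \frac{\left(- \frac{27}{4}\right) 8}{3} = \frac{4}{3} + \frac{1}{3} \left(-54\right) = \frac{4}{3} - 18 = - \frac{50}{3} \approx -16.667$)
$\frac{1}{m} = \frac{1}{- \frac{50}{3}} = - \frac{3}{50}$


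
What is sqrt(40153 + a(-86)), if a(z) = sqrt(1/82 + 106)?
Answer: sqrt(269988772 + 82*sqrt(712826))/82 ≈ 200.41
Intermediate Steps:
a(z) = sqrt(712826)/82 (a(z) = sqrt(1/82 + 106) = sqrt(8693/82) = sqrt(712826)/82)
sqrt(40153 + a(-86)) = sqrt(40153 + sqrt(712826)/82)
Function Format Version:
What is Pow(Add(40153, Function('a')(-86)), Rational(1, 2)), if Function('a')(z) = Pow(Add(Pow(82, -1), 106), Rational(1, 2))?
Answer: Mul(Rational(1, 82), Pow(Add(269988772, Mul(82, Pow(712826, Rational(1, 2)))), Rational(1, 2))) ≈ 200.41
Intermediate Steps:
Function('a')(z) = Mul(Rational(1, 82), Pow(712826, Rational(1, 2))) (Function('a')(z) = Pow(Add(Rational(1, 82), 106), Rational(1, 2)) = Pow(Rational(8693, 82), Rational(1, 2)) = Mul(Rational(1, 82), Pow(712826, Rational(1, 2))))
Pow(Add(40153, Function('a')(-86)), Rational(1, 2)) = Pow(Add(40153, Mul(Rational(1, 82), Pow(712826, Rational(1, 2)))), Rational(1, 2))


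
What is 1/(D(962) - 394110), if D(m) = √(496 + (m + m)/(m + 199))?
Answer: -45756171/18032964495032 - 3*√18633405/90164822475160 ≈ -2.5375e-6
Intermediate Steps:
D(m) = √(496 + 2*m/(199 + m)) (D(m) = √(496 + (2*m)/(199 + m)) = √(496 + 2*m/(199 + m)))
1/(D(962) - 394110) = 1/(√2*√((49352 + 249*962)/(199 + 962)) - 394110) = 1/(√2*√((49352 + 239538)/1161) - 394110) = 1/(√2*√((1/1161)*288890) - 394110) = 1/(√2*√(288890/1161) - 394110) = 1/(√2*(√37266810/387) - 394110) = 1/(2*√18633405/387 - 394110) = 1/(-394110 + 2*√18633405/387)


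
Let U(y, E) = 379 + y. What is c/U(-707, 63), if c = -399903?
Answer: 399903/328 ≈ 1219.2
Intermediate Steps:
c/U(-707, 63) = -399903/(379 - 707) = -399903/(-328) = -399903*(-1/328) = 399903/328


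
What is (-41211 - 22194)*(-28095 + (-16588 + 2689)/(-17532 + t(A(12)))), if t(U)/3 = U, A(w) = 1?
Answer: 10408213029060/5843 ≈ 1.7813e+9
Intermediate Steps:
t(U) = 3*U
(-41211 - 22194)*(-28095 + (-16588 + 2689)/(-17532 + t(A(12)))) = (-41211 - 22194)*(-28095 + (-16588 + 2689)/(-17532 + 3*1)) = -63405*(-28095 - 13899/(-17532 + 3)) = -63405*(-28095 - 13899/(-17529)) = -63405*(-28095 - 13899*(-1/17529)) = -63405*(-28095 + 4633/5843) = -63405*(-164154452/5843) = 10408213029060/5843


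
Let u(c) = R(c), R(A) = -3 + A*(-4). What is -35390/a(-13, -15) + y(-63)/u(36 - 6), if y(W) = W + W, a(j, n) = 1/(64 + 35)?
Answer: -143647968/41 ≈ -3.5036e+6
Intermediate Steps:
a(j, n) = 1/99
y(W) = 2*W
R(A) = -3 - 4*A
u(c) = -3 - 4*c
-35390/a(-13, -15) + y(-63)/u(36 - 6) = -35390/1/99 + (2*(-63))/(-3 - 4*(36 - 6)) = -35390*99 - 126/(-3 - 4*30) = -3503610 - 126/(-3 - 120) = -3503610 - 126/(-123) = -3503610 - 126*(-1/123) = -3503610 + 42/41 = -143647968/41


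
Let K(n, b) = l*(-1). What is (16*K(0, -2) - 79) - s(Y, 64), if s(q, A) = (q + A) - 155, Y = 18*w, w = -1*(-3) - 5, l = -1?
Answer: 64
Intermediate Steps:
w = -2 (w = 3 - 5 = -2)
K(n, b) = 1 (K(n, b) = -1*(-1) = 1)
Y = -36 (Y = 18*(-2) = -36)
s(q, A) = -155 + A + q (s(q, A) = (A + q) - 155 = -155 + A + q)
(16*K(0, -2) - 79) - s(Y, 64) = (16*1 - 79) - (-155 + 64 - 36) = (16 - 79) - 1*(-127) = -63 + 127 = 64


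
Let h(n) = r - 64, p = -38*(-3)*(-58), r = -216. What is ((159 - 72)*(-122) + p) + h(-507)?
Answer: -17506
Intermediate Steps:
p = -6612 (p = 114*(-58) = -6612)
h(n) = -280 (h(n) = -216 - 64 = -280)
((159 - 72)*(-122) + p) + h(-507) = ((159 - 72)*(-122) - 6612) - 280 = (87*(-122) - 6612) - 280 = (-10614 - 6612) - 280 = -17226 - 280 = -17506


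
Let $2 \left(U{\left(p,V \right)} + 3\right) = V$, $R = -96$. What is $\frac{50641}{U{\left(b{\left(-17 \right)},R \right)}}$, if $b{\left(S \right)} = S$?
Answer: $- \frac{50641}{51} \approx -992.96$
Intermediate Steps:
$U{\left(p,V \right)} = -3 + \frac{V}{2}$
$\frac{50641}{U{\left(b{\left(-17 \right)},R \right)}} = \frac{50641}{-3 + \frac{1}{2} \left(-96\right)} = \frac{50641}{-3 - 48} = \frac{50641}{-51} = 50641 \left(- \frac{1}{51}\right) = - \frac{50641}{51}$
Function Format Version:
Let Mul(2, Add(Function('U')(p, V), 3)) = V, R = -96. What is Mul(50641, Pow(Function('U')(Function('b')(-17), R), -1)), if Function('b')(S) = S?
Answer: Rational(-50641, 51) ≈ -992.96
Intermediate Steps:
Function('U')(p, V) = Add(-3, Mul(Rational(1, 2), V))
Mul(50641, Pow(Function('U')(Function('b')(-17), R), -1)) = Mul(50641, Pow(Add(-3, Mul(Rational(1, 2), -96)), -1)) = Mul(50641, Pow(Add(-3, -48), -1)) = Mul(50641, Pow(-51, -1)) = Mul(50641, Rational(-1, 51)) = Rational(-50641, 51)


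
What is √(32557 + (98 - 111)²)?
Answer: √32726 ≈ 180.90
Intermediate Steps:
√(32557 + (98 - 111)²) = √(32557 + (-13)²) = √(32557 + 169) = √32726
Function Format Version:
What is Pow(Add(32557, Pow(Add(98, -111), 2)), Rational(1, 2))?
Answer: Pow(32726, Rational(1, 2)) ≈ 180.90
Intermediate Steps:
Pow(Add(32557, Pow(Add(98, -111), 2)), Rational(1, 2)) = Pow(Add(32557, Pow(-13, 2)), Rational(1, 2)) = Pow(Add(32557, 169), Rational(1, 2)) = Pow(32726, Rational(1, 2))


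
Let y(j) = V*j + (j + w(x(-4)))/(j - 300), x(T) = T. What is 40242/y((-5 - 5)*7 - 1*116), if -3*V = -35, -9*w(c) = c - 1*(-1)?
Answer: -58672836/3163303 ≈ -18.548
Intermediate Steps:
w(c) = -1/9 - c/9 (w(c) = -(c - 1*(-1))/9 = -(c + 1)/9 = -(1 + c)/9 = -1/9 - c/9)
V = 35/3 (V = -1/3*(-35) = 35/3 ≈ 11.667)
y(j) = 35*j/3 + (1/3 + j)/(-300 + j) (y(j) = 35*j/3 + (j + (-1/9 - 1/9*(-4)))/(j - 300) = 35*j/3 + (j + (-1/9 + 4/9))/(-300 + j) = 35*j/3 + (j + 1/3)/(-300 + j) = 35*j/3 + (1/3 + j)/(-300 + j))
40242/y((-5 - 5)*7 - 1*116) = 40242/(((1 - 10497*((-5 - 5)*7 - 1*116) + 35*((-5 - 5)*7 - 1*116)**2)/(3*(-300 + ((-5 - 5)*7 - 1*116))))) = 40242/(((1 - 10497*(-10*7 - 116) + 35*(-10*7 - 116)**2)/(3*(-300 + (-10*7 - 116))))) = 40242/(((1 - 10497*(-70 - 116) + 35*(-70 - 116)**2)/(3*(-300 + (-70 - 116))))) = 40242/(((1 - 10497*(-186) + 35*(-186)**2)/(3*(-300 - 186)))) = 40242/(((1/3)*(1 + 1952442 + 35*34596)/(-486))) = 40242/(((1/3)*(-1/486)*(1 + 1952442 + 1210860))) = 40242/(((1/3)*(-1/486)*3163303)) = 40242/(-3163303/1458) = 40242*(-1458/3163303) = -58672836/3163303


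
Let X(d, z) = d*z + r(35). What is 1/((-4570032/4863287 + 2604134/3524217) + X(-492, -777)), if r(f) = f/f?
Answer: 17139278721279/6552085724830706029 ≈ 2.6159e-6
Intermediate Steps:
r(f) = 1
X(d, z) = 1 + d*z (X(d, z) = d*z + 1 = 1 + d*z)
1/((-4570032/4863287 + 2604134/3524217) + X(-492, -777)) = 1/((-4570032/4863287 + 2604134/3524217) + (1 - 492*(-777))) = 1/((-4570032*1/4863287 + 2604134*(1/3524217)) + (1 + 382284)) = 1/((-4570032/4863287 + 2604134/3524217) + 382285) = 1/(-3441133436486/17139278721279 + 382285) = 1/(6552085724830706029/17139278721279) = 17139278721279/6552085724830706029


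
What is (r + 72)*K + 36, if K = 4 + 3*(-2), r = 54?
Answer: -216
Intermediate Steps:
K = -2 (K = 4 - 6 = -2)
(r + 72)*K + 36 = (54 + 72)*(-2) + 36 = 126*(-2) + 36 = -252 + 36 = -216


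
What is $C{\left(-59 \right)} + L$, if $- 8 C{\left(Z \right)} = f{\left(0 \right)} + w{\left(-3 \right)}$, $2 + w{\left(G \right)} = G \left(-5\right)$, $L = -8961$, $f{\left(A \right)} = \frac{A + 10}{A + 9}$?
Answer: $- \frac{645319}{72} \approx -8962.8$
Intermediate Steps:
$f{\left(A \right)} = \frac{10 + A}{9 + A}$
$w{\left(G \right)} = -2 - 5 G$ ($w{\left(G \right)} = -2 + G \left(-5\right) = -2 - 5 G$)
$C{\left(Z \right)} = - \frac{127}{72}$ ($C{\left(Z \right)} = - \frac{\frac{10 + 0}{9 + 0} - -13}{8} = - \frac{\frac{1}{9} \cdot 10 + \left(-2 + 15\right)}{8} = - \frac{\frac{1}{9} \cdot 10 + 13}{8} = - \frac{\frac{10}{9} + 13}{8} = \left(- \frac{1}{8}\right) \frac{127}{9} = - \frac{127}{72}$)
$C{\left(-59 \right)} + L = - \frac{127}{72} - 8961 = - \frac{645319}{72}$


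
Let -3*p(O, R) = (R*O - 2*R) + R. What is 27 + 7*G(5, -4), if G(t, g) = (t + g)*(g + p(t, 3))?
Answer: -29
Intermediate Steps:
p(O, R) = R/3 - O*R/3 (p(O, R) = -((R*O - 2*R) + R)/3 = -((O*R - 2*R) + R)/3 = -((-2*R + O*R) + R)/3 = -(-R + O*R)/3 = R/3 - O*R/3)
G(t, g) = (g + t)*(1 + g - t) (G(t, g) = (t + g)*(g + (⅓)*3*(1 - t)) = (g + t)*(g + (1 - t)) = (g + t)*(1 + g - t))
27 + 7*G(5, -4) = 27 + 7*(-4 + 5 + (-4)² - 1*5²) = 27 + 7*(-4 + 5 + 16 - 1*25) = 27 + 7*(-4 + 5 + 16 - 25) = 27 + 7*(-8) = 27 - 56 = -29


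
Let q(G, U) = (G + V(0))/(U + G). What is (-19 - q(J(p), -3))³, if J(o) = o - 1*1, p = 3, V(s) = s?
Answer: -4913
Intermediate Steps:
J(o) = -1 + o (J(o) = o - 1 = -1 + o)
q(G, U) = G/(G + U) (q(G, U) = (G + 0)/(U + G) = G/(G + U))
(-19 - q(J(p), -3))³ = (-19 - (-1 + 3)/((-1 + 3) - 3))³ = (-19 - 2/(2 - 3))³ = (-19 - 2/(-1))³ = (-19 - 2*(-1))³ = (-19 - 1*(-2))³ = (-19 + 2)³ = (-17)³ = -4913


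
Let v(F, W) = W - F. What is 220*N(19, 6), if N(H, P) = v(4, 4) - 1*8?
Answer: -1760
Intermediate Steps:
N(H, P) = -8 (N(H, P) = (4 - 1*4) - 1*8 = (4 - 4) - 8 = 0 - 8 = -8)
220*N(19, 6) = 220*(-8) = -1760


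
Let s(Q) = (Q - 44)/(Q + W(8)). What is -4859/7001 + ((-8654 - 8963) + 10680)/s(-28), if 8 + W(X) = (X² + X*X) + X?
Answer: 1214060963/126018 ≈ 9634.0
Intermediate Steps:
W(X) = -8 + X + 2*X² (W(X) = -8 + ((X² + X*X) + X) = -8 + ((X² + X²) + X) = -8 + (2*X² + X) = -8 + (X + 2*X²) = -8 + X + 2*X²)
s(Q) = (-44 + Q)/(128 + Q) (s(Q) = (Q - 44)/(Q + (-8 + 8 + 2*8²)) = (-44 + Q)/(Q + (-8 + 8 + 2*64)) = (-44 + Q)/(Q + (-8 + 8 + 128)) = (-44 + Q)/(Q + 128) = (-44 + Q)/(128 + Q))
-4859/7001 + ((-8654 - 8963) + 10680)/s(-28) = -4859/7001 + ((-8654 - 8963) + 10680)/(((-44 - 28)/(128 - 28))) = -4859*1/7001 + (-17617 + 10680)/((-72/100)) = -4859/7001 - 6937/((1/100)*(-72)) = -4859/7001 - 6937/(-18/25) = -4859/7001 - 6937*(-25/18) = -4859/7001 + 173425/18 = 1214060963/126018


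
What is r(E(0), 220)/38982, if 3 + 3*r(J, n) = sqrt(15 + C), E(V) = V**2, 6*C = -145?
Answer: -1/38982 + I*sqrt(330)/701676 ≈ -2.5653e-5 + 2.5889e-5*I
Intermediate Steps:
C = -145/6 (C = (1/6)*(-145) = -145/6 ≈ -24.167)
r(J, n) = -1 + I*sqrt(330)/18 (r(J, n) = -1 + sqrt(15 - 145/6)/3 = -1 + sqrt(-55/6)/3 = -1 + (I*sqrt(330)/6)/3 = -1 + I*sqrt(330)/18)
r(E(0), 220)/38982 = (-1 + I*sqrt(330)/18)/38982 = (-1 + I*sqrt(330)/18)*(1/38982) = -1/38982 + I*sqrt(330)/701676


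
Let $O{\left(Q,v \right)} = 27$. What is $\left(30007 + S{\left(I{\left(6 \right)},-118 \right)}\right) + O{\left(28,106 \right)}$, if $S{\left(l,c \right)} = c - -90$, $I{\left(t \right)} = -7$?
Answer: $30006$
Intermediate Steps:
$S{\left(l,c \right)} = 90 + c$ ($S{\left(l,c \right)} = c + 90 = 90 + c$)
$\left(30007 + S{\left(I{\left(6 \right)},-118 \right)}\right) + O{\left(28,106 \right)} = \left(30007 + \left(90 - 118\right)\right) + 27 = \left(30007 - 28\right) + 27 = 29979 + 27 = 30006$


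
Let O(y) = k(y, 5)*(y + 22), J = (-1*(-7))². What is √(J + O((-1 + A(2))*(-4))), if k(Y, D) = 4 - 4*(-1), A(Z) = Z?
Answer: √193 ≈ 13.892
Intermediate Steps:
k(Y, D) = 8 (k(Y, D) = 4 + 4 = 8)
J = 49 (J = 7² = 49)
O(y) = 176 + 8*y (O(y) = 8*(y + 22) = 8*(22 + y) = 176 + 8*y)
√(J + O((-1 + A(2))*(-4))) = √(49 + (176 + 8*((-1 + 2)*(-4)))) = √(49 + (176 + 8*(1*(-4)))) = √(49 + (176 + 8*(-4))) = √(49 + (176 - 32)) = √(49 + 144) = √193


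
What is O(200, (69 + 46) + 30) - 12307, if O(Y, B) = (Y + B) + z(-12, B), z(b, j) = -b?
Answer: -11950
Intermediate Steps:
O(Y, B) = 12 + B + Y (O(Y, B) = (Y + B) - 1*(-12) = (B + Y) + 12 = 12 + B + Y)
O(200, (69 + 46) + 30) - 12307 = (12 + ((69 + 46) + 30) + 200) - 12307 = (12 + (115 + 30) + 200) - 12307 = (12 + 145 + 200) - 12307 = 357 - 12307 = -11950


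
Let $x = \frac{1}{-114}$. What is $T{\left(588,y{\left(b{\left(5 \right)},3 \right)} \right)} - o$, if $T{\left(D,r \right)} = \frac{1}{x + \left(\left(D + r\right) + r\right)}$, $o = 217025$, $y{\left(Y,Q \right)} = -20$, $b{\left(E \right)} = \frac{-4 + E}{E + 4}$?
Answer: $- \frac{13557768661}{62471} \approx -2.1703 \cdot 10^{5}$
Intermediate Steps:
$x = - \frac{1}{114} \approx -0.0087719$
$b{\left(E \right)} = \frac{-4 + E}{4 + E}$
$T{\left(D,r \right)} = \frac{1}{- \frac{1}{114} + D + 2 r}$ ($T{\left(D,r \right)} = \frac{1}{- \frac{1}{114} + \left(\left(D + r\right) + r\right)} = \frac{1}{- \frac{1}{114} + \left(D + 2 r\right)} = \frac{1}{- \frac{1}{114} + D + 2 r}$)
$T{\left(588,y{\left(b{\left(5 \right)},3 \right)} \right)} - o = \frac{114}{-1 + 114 \cdot 588 + 228 \left(-20\right)} - 217025 = \frac{114}{-1 + 67032 - 4560} - 217025 = \frac{114}{62471} - 217025 = - \frac{13557768661}{62471}$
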